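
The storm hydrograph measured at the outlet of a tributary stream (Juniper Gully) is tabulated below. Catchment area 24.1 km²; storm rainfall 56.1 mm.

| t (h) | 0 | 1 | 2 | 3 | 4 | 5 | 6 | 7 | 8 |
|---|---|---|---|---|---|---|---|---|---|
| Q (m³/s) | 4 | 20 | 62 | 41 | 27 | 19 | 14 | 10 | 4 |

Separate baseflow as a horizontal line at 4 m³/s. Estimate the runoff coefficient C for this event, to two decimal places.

ΣQ_DR = 165.0 m³/s; V = ΣQ_DR·Δt = 5.940 × 10^5 m³.
Runoff depth d = V / A = 24.65 mm.
C = d / P = 24.65 / 56.1 = 0.44.

C ≈ 0.44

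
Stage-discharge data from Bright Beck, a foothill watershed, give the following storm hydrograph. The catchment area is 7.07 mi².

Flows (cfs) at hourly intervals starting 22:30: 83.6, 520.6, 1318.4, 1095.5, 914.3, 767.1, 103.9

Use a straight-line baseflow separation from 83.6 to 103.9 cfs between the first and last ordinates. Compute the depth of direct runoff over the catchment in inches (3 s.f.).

Direct runoff: 0.00, 433.62, 1228.03, 1001.75, 817.17, 666.58, 0.00 cfs; ΣQ_DR = 4147 cfs.
V = ΣQ_DR · Δt = 4147 × 3600 s = 1.493 × 10^7 ft³.
Over A = 7.07 mi², depth = V / A = 0.909 in.

d ≈ 0.909 in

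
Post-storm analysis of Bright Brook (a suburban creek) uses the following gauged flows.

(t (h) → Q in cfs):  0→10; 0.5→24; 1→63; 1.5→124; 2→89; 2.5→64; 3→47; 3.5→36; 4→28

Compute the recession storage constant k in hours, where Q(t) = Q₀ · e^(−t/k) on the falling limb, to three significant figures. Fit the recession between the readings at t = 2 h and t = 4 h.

On the falling limb, Q drops from 89 to 28 cfs between t = 2 h and t = 4 h (Δt = 2 h).
k = −Δt / ln(Q₂/Q₁) = −2 / ln(28/89) = 1.73 h.

k ≈ 1.73 h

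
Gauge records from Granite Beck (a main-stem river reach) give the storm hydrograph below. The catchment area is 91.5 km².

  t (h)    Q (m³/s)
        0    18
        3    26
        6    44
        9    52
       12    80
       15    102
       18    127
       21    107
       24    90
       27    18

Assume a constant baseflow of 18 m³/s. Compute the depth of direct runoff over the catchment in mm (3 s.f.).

d ≈ 57.1 mm

Direct runoff: 0.0, 8.0, 26.0, 34.0, 62.0, 84.0, 109.0, 89.0, 72.0, 0.0 m³/s; ΣQ_DR = 484.0 m³/s.
V = ΣQ_DR · Δt = 484.0 × 10800 s = 5.227 × 10^6 m³.
Over A = 91.5 km², depth = V / A = 57.1 mm.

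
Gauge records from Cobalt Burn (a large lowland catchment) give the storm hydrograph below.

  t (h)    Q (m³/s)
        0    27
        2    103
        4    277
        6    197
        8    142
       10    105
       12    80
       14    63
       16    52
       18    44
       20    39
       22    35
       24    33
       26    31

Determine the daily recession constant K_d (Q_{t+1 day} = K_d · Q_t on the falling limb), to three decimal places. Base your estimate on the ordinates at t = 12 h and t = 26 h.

K_d ≈ 0.197

Between t = 12 h and t = 26 h the flow falls from 80 to 31 m³/s over 7×2 h = 14 h.
Per-interval ratio K = (31/80)^(1/7) = 0.8733; K_d = K^(24/2) = 0.197.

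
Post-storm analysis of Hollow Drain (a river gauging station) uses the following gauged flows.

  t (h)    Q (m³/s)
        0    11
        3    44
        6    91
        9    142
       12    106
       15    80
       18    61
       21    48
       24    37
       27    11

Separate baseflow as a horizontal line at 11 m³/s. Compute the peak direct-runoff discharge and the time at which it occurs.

Q_p = 131.0 m³/s at t = 9 h

Subtracting baseflow gives direct-runoff ordinates: 0.0, 33.0, 80.0, 131.0, 95.0, 69.0, 50.0, 37.0, 26.0, 0.0 m³/s.
The maximum is 131.0 m³/s, occurring at the reading for t = 9 h.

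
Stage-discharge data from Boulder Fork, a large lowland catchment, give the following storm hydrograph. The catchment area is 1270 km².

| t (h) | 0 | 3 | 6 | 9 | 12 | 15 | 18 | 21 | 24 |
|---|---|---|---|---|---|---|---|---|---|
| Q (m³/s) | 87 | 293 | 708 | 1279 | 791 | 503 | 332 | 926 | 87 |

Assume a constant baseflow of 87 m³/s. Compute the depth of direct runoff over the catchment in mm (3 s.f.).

d ≈ 35.9 mm

Direct runoff: 0.0, 206.0, 621.0, 1192.0, 704.0, 416.0, 245.0, 839.0, 0.0 m³/s; ΣQ_DR = 4223 m³/s.
V = ΣQ_DR · Δt = 4223 × 10800 s = 4.561 × 10^7 m³.
Over A = 1270 km², depth = V / A = 35.9 mm.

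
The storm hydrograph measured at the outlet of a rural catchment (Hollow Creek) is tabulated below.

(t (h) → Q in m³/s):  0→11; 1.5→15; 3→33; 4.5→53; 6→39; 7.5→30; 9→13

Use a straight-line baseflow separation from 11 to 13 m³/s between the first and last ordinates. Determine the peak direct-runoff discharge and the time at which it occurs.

Subtracting baseflow gives direct-runoff ordinates: 0.00, 3.67, 21.33, 41.00, 26.67, 17.33, 0.00 m³/s.
The maximum is 41.00 m³/s, occurring at the reading for t = 4.5 h.

Q_p = 41.00 m³/s at t = 4.5 h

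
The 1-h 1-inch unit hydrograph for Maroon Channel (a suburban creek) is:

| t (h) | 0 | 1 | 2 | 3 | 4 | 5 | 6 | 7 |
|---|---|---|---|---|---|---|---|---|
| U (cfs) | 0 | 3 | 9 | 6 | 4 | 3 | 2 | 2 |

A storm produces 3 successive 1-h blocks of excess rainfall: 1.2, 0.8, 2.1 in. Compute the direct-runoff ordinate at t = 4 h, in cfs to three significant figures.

By discrete convolution, Q_j = Σ (P_i / 1 in) · U_{j−i}.
At t = 4 h (j=4): Q = (1.2/1)·4 + (0.8/1)·6 + (2.1/1)·9 = 28.5 cfs.

Q ≈ 28.5 cfs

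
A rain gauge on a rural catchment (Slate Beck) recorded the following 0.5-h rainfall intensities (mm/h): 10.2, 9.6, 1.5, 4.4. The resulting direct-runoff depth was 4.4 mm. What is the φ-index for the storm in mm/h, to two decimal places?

φ ≈ 5.50 mm/h

Only the 2 blocks with intensity above φ contribute runoff: 10.2, 9.6 mm/h.
Σ(I−φ)·Δt = d  ⇒  (10.2+9.6 − 2φ)·0.5 = 4.4
φ = (19.80 − 4.4/0.5) / 2 = 5.50 mm/h.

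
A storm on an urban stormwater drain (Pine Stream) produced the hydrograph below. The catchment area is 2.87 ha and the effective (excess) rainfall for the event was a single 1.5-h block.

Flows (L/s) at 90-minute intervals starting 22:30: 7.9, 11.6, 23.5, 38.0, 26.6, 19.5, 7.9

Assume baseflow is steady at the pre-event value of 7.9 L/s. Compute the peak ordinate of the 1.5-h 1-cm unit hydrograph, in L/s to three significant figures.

Direct runoff: 0.0, 3.7, 15.6, 30.1, 18.7, 11.6, 0.0 L/s; ΣQ_DR = 79.70 L/s, peak = 30.1 L/s.
Runoff depth d = ΣQ_DR·Δt / A = 79.70 × 5400 / (2.87 ha) = 15.00 mm.
The 1-cm UH is the DRH scaled by (10 mm)/d, so U_p = 30.1 × 10/15.00 = 20.1 L/s.

U_p ≈ 20.1 L/s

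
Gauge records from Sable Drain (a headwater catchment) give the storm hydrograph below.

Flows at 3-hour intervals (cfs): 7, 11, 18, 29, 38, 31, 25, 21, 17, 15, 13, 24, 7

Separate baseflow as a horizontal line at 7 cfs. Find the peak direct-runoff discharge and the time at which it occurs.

Subtracting baseflow gives direct-runoff ordinates: 0.0, 4.0, 11.0, 22.0, 31.0, 24.0, 18.0, 14.0, 10.0, 8.0, 6.0, 17.0, 0.0 cfs.
The maximum is 31.0 cfs, occurring at the reading for t = 12 h.

Q_p = 31.0 cfs at t = 12 h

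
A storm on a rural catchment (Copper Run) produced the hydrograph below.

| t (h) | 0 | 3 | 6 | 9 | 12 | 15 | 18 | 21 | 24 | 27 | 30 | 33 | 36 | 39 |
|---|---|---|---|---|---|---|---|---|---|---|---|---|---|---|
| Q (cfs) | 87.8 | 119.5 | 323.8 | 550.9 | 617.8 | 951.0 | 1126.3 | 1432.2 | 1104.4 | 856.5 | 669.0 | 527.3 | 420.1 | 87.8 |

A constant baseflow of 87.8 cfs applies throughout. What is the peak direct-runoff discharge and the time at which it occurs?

Q_p = 1344.4 cfs at t = 21 h

Subtracting baseflow gives direct-runoff ordinates: 0.0, 31.7, 236.0, 463.1, 530.0, 863.2, 1038.5, 1344.4, 1016.6, 768.7, 581.2, 439.5, 332.3, 0.0 cfs.
The maximum is 1344.4 cfs, occurring at the reading for t = 21 h.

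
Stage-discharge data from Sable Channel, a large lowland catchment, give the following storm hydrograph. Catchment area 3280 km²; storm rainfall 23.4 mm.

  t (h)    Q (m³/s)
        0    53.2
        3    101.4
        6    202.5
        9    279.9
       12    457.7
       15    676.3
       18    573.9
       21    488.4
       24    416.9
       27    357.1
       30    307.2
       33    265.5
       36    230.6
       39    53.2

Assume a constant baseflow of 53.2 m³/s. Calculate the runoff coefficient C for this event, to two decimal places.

ΣQ_DR = 3719 m³/s; V = ΣQ_DR·Δt = 4.017 × 10^7 m³.
Runoff depth d = V / A = 12.25 mm.
C = d / P = 12.25 / 23.4 = 0.52.

C ≈ 0.52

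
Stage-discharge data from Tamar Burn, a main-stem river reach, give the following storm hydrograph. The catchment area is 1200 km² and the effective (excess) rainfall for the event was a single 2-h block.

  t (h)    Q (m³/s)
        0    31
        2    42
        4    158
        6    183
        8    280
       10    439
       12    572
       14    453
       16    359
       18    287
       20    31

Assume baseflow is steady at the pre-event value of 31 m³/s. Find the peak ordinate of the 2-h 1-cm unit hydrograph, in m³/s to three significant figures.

Direct runoff: 0.0, 11.0, 127.0, 152.0, 249.0, 408.0, 541.0, 422.0, 328.0, 256.0, 0.0 m³/s; ΣQ_DR = 2494 m³/s, peak = 541.0 m³/s.
Runoff depth d = ΣQ_DR·Δt / A = 2494 × 7200 / (1200 km²) = 14.96 mm.
The 1-cm UH is the DRH scaled by (10 mm)/d, so U_p = 541.0 × 10/14.96 = 362 m³/s.

U_p ≈ 362 m³/s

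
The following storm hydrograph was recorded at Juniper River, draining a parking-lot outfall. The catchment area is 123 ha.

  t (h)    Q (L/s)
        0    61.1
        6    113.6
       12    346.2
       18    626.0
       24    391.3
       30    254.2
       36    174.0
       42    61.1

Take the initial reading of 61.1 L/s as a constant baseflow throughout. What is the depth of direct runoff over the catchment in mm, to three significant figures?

Direct runoff: 0.0, 52.5, 285.1, 564.9, 330.2, 193.1, 112.9, 0.0 L/s; ΣQ_DR = 1539 L/s.
V = ΣQ_DR · Δt = 1539 × 21600 s = 3.324 × 10^7 L.
Over A = 123 ha, depth = V / A = 27.0 mm.

d ≈ 27.0 mm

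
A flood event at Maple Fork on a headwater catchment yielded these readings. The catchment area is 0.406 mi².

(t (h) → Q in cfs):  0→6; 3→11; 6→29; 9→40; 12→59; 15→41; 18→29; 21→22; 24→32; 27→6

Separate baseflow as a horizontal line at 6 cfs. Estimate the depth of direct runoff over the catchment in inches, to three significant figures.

Direct runoff: 0.0, 5.0, 23.0, 34.0, 53.0, 35.0, 23.0, 16.0, 26.0, 0.0 cfs; ΣQ_DR = 215.0 cfs.
V = ΣQ_DR · Δt = 215.0 × 10800 s = 2.322 × 10^6 ft³.
Over A = 0.406 mi², depth = V / A = 2.46 in.

d ≈ 2.46 in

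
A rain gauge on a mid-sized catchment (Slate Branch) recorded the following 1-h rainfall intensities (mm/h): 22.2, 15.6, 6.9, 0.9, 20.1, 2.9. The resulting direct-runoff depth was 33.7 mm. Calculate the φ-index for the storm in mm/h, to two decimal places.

Only the 3 blocks with intensity above φ contribute runoff: 22.2, 15.6, 20.1 mm/h.
Σ(I−φ)·Δt = d  ⇒  (22.2+15.6+20.1 − 3φ)·1 = 33.7
φ = (57.90 − 33.7/1) / 3 = 8.07 mm/h.

φ ≈ 8.07 mm/h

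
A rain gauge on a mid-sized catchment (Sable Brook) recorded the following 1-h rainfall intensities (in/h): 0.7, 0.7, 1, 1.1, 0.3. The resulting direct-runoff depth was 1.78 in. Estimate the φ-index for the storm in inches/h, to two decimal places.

Only the 4 blocks with intensity above φ contribute runoff: 0.7, 0.7, 1, 1.1 in/h.
Σ(I−φ)·Δt = d  ⇒  (0.7+0.7+1+1.1 − 4φ)·1 = 1.78
φ = (3.500 − 1.78/1) / 4 = 0.43 in/h.

φ ≈ 0.43 in/h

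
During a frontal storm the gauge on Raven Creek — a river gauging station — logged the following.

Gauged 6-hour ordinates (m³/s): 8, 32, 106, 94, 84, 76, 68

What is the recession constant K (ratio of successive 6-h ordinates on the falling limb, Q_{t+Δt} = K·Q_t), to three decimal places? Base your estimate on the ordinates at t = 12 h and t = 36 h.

Using the recession-limb readings at t = 12 h and t = 36 h: Q falls from 106 to 68 m³/s over 4 intervals.
K = (Q₂/Q₁)^(1/4) = (68/106)^(1/4) = 0.895.

K ≈ 0.895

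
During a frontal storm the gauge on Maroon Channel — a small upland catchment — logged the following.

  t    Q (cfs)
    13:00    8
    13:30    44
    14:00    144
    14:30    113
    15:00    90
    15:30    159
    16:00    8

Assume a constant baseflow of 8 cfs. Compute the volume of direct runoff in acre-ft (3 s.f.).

V ≈ 21.1 acre-ft

Direct-runoff ordinates (Q − Q_b): 0.0, 36.0, 136.0, 105.0, 82.0, 151.0, 0.0 cfs.
ΣQ_DR = 510.0 cfs.
With Δt = 0.5 h = 1800 s, V = ΣQ_DR · Δt = 510.0 × 1800 = 9.18 × 10^5 ft³ = 21.1 acre-ft.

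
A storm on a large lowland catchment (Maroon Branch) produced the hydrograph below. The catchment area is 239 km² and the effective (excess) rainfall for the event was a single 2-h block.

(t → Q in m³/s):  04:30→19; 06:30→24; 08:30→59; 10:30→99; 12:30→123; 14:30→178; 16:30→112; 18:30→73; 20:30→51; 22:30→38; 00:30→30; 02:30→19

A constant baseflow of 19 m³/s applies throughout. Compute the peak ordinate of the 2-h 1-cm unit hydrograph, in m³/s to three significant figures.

U_p ≈ 88.4 m³/s

Direct runoff: 0.0, 5.0, 40.0, 80.0, 104.0, 159.0, 93.0, 54.0, 32.0, 19.0, 11.0, 0.0 m³/s; ΣQ_DR = 597.0 m³/s, peak = 159.0 m³/s.
Runoff depth d = ΣQ_DR·Δt / A = 597.0 × 7200 / (239 km²) = 17.98 mm.
The 1-cm UH is the DRH scaled by (10 mm)/d, so U_p = 159.0 × 10/17.98 = 88.4 m³/s.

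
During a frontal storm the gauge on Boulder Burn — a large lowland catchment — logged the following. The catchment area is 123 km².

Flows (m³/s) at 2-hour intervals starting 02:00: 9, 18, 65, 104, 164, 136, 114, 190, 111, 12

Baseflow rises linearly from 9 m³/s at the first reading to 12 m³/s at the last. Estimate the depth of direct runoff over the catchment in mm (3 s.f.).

Direct runoff: 0.00, 8.67, 55.33, 94.00, 153.67, 125.33, 103.00, 178.67, 99.33, 0.00 m³/s; ΣQ_DR = 818.0 m³/s.
V = ΣQ_DR · Δt = 818.0 × 7200 s = 5.890 × 10^6 m³.
Over A = 123 km², depth = V / A = 47.9 mm.

d ≈ 47.9 mm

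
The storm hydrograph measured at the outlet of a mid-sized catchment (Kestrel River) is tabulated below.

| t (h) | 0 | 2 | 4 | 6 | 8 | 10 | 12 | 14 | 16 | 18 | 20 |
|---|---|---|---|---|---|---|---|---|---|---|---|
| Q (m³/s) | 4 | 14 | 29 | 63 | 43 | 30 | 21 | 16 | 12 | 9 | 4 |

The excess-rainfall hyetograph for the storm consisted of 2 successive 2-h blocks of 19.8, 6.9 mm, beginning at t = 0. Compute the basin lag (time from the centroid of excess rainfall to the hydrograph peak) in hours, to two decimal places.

Centroid of excess rainfall: t_c = Σ P_i·t̄_i / ΣP_i = 1.5169 h (block centres at 1, 3 h).
Hydrograph peak occurs at t = 6 h, so basin lag t_L = 6 − 1.5169 = 4.48 h.

t_L ≈ 4.48 h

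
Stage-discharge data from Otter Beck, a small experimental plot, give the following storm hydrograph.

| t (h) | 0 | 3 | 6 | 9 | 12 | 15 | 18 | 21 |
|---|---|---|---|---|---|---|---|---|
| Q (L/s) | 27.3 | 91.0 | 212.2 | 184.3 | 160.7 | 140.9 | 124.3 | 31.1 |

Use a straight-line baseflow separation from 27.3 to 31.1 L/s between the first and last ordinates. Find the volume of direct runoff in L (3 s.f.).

V ≈ 7.97 × 10^6 L

Direct-runoff ordinates (Q − Q_b): 0.00, 63.16, 183.81, 155.37, 131.23, 110.89, 93.74, 0.00 L/s.
ΣQ_DR = 738.2 L/s.
With Δt = 3 h = 10800 s, V = ΣQ_DR · Δt = 738.2 × 10800 = 7.97 × 10^6 L.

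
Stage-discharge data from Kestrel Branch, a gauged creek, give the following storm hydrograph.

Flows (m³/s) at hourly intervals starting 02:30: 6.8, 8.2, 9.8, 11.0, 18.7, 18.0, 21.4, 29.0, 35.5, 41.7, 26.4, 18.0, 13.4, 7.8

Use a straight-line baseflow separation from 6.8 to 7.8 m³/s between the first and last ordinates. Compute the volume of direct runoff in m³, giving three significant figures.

V ≈ 5.89 × 10^5 m³

Direct-runoff ordinates (Q − Q_b): 0.00, 1.32, 2.85, 3.97, 11.59, 10.82, 14.14, 21.66, 28.08, 34.21, 18.83, 10.35, 5.68, 0.00 m³/s.
ΣQ_DR = 163.5 m³/s.
With Δt = 1 h = 3600 s, V = ΣQ_DR · Δt = 163.5 × 3600 = 5.89 × 10^5 m³.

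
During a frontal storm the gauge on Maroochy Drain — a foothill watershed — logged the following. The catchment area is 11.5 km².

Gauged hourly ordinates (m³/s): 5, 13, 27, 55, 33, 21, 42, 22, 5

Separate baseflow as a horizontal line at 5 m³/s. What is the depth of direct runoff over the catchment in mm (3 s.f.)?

Direct runoff: 0.0, 8.0, 22.0, 50.0, 28.0, 16.0, 37.0, 17.0, 0.0 m³/s; ΣQ_DR = 178.0 m³/s.
V = ΣQ_DR · Δt = 178.0 × 3600 s = 6.408 × 10^5 m³.
Over A = 11.5 km², depth = V / A = 55.7 mm.

d ≈ 55.7 mm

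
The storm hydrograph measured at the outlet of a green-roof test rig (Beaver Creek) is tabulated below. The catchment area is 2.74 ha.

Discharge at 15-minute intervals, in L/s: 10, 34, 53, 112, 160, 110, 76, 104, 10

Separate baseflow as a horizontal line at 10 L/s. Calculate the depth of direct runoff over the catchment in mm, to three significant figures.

Direct runoff: 0.0, 24.0, 43.0, 102.0, 150.0, 100.0, 66.0, 94.0, 0.0 L/s; ΣQ_DR = 579.0 L/s.
V = ΣQ_DR · Δt = 579.0 × 900 s = 5.211 × 10^5 L.
Over A = 2.74 ha, depth = V / A = 19.0 mm.

d ≈ 19.0 mm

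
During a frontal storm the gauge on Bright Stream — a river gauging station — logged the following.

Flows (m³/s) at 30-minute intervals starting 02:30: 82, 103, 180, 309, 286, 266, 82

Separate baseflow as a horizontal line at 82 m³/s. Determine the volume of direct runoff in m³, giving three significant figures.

Direct-runoff ordinates (Q − Q_b): 0.0, 21.0, 98.0, 227.0, 204.0, 184.0, 0.0 m³/s.
ΣQ_DR = 734.0 m³/s.
With Δt = 0.5 h = 1800 s, V = ΣQ_DR · Δt = 734.0 × 1800 = 1.32 × 10^6 m³.

V ≈ 1.32 × 10^6 m³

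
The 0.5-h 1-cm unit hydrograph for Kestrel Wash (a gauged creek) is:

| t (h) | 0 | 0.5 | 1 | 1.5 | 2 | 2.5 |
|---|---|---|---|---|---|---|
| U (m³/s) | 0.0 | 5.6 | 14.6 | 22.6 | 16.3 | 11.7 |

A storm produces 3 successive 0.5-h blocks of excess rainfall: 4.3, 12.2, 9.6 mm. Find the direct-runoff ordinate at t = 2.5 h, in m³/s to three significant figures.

Q ≈ 46.6 m³/s

By discrete convolution, Q_j = Σ (P_i / 10 mm) · U_{j−i}.
At t = 2.5 h (j=5): Q = (4.3/10)·11.7 + (12.2/10)·16.3 + (9.6/10)·22.6 = 46.6 m³/s.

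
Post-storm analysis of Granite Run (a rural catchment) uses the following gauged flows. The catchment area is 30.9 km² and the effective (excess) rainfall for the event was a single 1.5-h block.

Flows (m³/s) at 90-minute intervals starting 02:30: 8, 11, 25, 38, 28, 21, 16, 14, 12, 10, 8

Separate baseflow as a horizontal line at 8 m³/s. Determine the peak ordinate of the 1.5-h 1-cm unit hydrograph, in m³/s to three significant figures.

U_p ≈ 16.7 m³/s

Direct runoff: 0.0, 3.0, 17.0, 30.0, 20.0, 13.0, 8.0, 6.0, 4.0, 2.0, 0.0 m³/s; ΣQ_DR = 103.0 m³/s, peak = 30.0 m³/s.
Runoff depth d = ΣQ_DR·Δt / A = 103.0 × 5400 / (30.9 km²) = 18.00 mm.
The 1-cm UH is the DRH scaled by (10 mm)/d, so U_p = 30.0 × 10/18.00 = 16.7 m³/s.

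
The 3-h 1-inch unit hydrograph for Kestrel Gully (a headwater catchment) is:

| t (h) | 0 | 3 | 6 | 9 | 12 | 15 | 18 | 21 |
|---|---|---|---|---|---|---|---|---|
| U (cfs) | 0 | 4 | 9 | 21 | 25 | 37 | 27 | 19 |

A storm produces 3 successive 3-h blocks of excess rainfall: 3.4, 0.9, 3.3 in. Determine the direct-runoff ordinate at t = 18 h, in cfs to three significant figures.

By discrete convolution, Q_j = Σ (P_i / 1 in) · U_{j−i}.
At t = 18 h (j=6): Q = (3.4/1)·27 + (0.9/1)·37 + (3.3/1)·25 = 208 cfs.

Q ≈ 208 cfs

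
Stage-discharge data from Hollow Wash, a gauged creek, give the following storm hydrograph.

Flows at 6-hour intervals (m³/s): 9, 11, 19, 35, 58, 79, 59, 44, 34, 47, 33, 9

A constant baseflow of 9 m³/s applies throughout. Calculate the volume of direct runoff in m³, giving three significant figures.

Direct-runoff ordinates (Q − Q_b): 0.0, 2.0, 10.0, 26.0, 49.0, 70.0, 50.0, 35.0, 25.0, 38.0, 24.0, 0.0 m³/s.
ΣQ_DR = 329.0 m³/s.
With Δt = 6 h = 21600 s, V = ΣQ_DR · Δt = 329.0 × 21600 = 7.11 × 10^6 m³.

V ≈ 7.11 × 10^6 m³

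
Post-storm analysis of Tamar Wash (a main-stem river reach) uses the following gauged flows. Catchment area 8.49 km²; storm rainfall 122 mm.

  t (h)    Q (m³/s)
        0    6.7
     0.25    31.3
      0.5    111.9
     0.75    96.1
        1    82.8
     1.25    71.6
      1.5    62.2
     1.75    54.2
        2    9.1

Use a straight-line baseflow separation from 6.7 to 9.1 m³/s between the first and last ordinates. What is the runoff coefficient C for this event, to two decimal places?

ΣQ_DR = 454.8 m³/s; V = ΣQ_DR·Δt = 4.093 × 10^5 m³.
Runoff depth d = V / A = 48.21 mm.
C = d / P = 48.21 / 122 = 0.40.

C ≈ 0.40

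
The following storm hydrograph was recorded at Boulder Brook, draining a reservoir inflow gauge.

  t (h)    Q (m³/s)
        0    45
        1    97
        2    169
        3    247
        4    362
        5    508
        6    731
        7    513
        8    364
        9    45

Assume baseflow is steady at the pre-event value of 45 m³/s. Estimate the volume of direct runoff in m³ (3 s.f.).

Direct-runoff ordinates (Q − Q_b): 0.0, 52.0, 124.0, 202.0, 317.0, 463.0, 686.0, 468.0, 319.0, 0.0 m³/s.
ΣQ_DR = 2631 m³/s.
With Δt = 1 h = 3600 s, V = ΣQ_DR · Δt = 2631 × 3600 = 9.47 × 10^6 m³.

V ≈ 9.47 × 10^6 m³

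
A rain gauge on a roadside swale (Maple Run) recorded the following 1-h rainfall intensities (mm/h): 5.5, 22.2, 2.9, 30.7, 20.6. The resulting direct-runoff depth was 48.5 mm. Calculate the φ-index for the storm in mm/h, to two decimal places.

Only the 3 blocks with intensity above φ contribute runoff: 22.2, 30.7, 20.6 mm/h.
Σ(I−φ)·Δt = d  ⇒  (22.2+30.7+20.6 − 3φ)·1 = 48.5
φ = (73.50 − 48.5/1) / 3 = 8.33 mm/h.

φ ≈ 8.33 mm/h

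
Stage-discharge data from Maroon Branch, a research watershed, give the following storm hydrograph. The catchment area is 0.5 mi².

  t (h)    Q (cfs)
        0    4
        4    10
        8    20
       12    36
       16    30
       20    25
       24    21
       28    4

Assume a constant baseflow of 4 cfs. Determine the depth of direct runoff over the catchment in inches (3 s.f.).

Direct runoff: 0.0, 6.0, 16.0, 32.0, 26.0, 21.0, 17.0, 0.0 cfs; ΣQ_DR = 118.0 cfs.
V = ΣQ_DR · Δt = 118.0 × 14400 s = 1.699 × 10^6 ft³.
Over A = 0.5 mi², depth = V / A = 1.46 in.

d ≈ 1.46 in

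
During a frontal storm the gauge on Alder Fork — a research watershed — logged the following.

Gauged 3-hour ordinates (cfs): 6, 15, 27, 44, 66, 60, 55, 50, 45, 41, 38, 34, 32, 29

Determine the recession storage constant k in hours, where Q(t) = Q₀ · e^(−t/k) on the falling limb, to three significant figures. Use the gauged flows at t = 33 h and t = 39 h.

On the falling limb, Q drops from 34 to 29 cfs between t = 33 h and t = 39 h (Δt = 6 h).
k = −Δt / ln(Q₂/Q₁) = −6 / ln(29/34) = 37.7 h.

k ≈ 37.7 h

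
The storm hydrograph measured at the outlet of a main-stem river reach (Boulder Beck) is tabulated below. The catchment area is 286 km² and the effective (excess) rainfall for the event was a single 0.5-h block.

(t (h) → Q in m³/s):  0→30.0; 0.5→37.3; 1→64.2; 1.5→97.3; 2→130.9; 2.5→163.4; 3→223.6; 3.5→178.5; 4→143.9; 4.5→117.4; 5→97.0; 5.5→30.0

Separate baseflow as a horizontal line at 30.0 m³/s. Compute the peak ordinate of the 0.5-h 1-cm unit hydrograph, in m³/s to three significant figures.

Direct runoff: 0.0, 7.3, 34.2, 67.3, 100.9, 133.4, 193.6, 148.5, 113.9, 87.4, 67.0, 0.0 m³/s; ΣQ_DR = 953.5 m³/s, peak = 193.6 m³/s.
Runoff depth d = ΣQ_DR·Δt / A = 953.5 × 1800 / (286 km²) = 6.001 mm.
The 1-cm UH is the DRH scaled by (10 mm)/d, so U_p = 193.6 × 10/6.001 = 323 m³/s.

U_p ≈ 323 m³/s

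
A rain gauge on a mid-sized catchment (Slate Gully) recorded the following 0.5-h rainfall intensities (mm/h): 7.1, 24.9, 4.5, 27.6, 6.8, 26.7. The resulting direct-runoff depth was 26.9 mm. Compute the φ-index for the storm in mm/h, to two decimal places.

Only the 3 blocks with intensity above φ contribute runoff: 24.9, 27.6, 26.7 mm/h.
Σ(I−φ)·Δt = d  ⇒  (24.9+27.6+26.7 − 3φ)·0.5 = 26.9
φ = (79.20 − 26.9/0.5) / 3 = 8.47 mm/h.

φ ≈ 8.47 mm/h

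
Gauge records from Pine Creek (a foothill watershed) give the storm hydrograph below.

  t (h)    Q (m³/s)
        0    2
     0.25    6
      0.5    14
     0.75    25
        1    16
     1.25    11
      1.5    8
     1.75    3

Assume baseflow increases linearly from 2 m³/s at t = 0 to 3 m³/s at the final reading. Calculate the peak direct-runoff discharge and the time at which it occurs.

Subtracting baseflow gives direct-runoff ordinates: 0.00, 3.86, 11.71, 22.57, 13.43, 8.29, 5.14, 0.00 m³/s.
The maximum is 22.57 m³/s, occurring at the reading for t = 0.75 h.

Q_p = 22.57 m³/s at t = 0.75 h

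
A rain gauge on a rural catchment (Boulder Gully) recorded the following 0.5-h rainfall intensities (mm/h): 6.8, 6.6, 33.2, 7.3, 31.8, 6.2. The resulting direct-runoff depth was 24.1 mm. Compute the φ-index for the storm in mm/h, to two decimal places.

Only the 2 blocks with intensity above φ contribute runoff: 33.2, 31.8 mm/h.
Σ(I−φ)·Δt = d  ⇒  (33.2+31.8 − 2φ)·0.5 = 24.1
φ = (65.00 − 24.1/0.5) / 2 = 8.40 mm/h.

φ ≈ 8.40 mm/h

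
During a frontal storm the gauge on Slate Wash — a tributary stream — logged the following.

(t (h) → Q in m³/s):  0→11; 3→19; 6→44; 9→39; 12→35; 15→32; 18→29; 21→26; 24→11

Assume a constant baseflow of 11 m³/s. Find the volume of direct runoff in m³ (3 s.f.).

V ≈ 1.59 × 10^6 m³

Direct-runoff ordinates (Q − Q_b): 0.0, 8.0, 33.0, 28.0, 24.0, 21.0, 18.0, 15.0, 0.0 m³/s.
ΣQ_DR = 147.0 m³/s.
With Δt = 3 h = 10800 s, V = ΣQ_DR · Δt = 147.0 × 10800 = 1.59 × 10^6 m³.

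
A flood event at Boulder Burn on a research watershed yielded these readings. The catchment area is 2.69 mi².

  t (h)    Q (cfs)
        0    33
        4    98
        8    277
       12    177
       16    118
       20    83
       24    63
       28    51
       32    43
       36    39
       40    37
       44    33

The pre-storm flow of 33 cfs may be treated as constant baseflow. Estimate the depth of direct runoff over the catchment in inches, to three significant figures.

Direct runoff: 0.0, 65.0, 244.0, 144.0, 85.0, 50.0, 30.0, 18.0, 10.0, 6.0, 4.0, 0.0 cfs; ΣQ_DR = 656.0 cfs.
V = ΣQ_DR · Δt = 656.0 × 14400 s = 9.446 × 10^6 ft³.
Over A = 2.69 mi², depth = V / A = 1.51 in.

d ≈ 1.51 in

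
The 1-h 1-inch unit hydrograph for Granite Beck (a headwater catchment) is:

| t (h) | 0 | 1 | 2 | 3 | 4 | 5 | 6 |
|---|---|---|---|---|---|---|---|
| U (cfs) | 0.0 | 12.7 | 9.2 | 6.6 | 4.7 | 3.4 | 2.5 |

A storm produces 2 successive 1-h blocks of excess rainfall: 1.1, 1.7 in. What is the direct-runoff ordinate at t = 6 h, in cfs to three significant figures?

By discrete convolution, Q_j = Σ (P_i / 1 in) · U_{j−i}.
At t = 6 h (j=6): Q = (1.1/1)·2.5 + (1.7/1)·3.4 = 8.53 cfs.

Q ≈ 8.53 cfs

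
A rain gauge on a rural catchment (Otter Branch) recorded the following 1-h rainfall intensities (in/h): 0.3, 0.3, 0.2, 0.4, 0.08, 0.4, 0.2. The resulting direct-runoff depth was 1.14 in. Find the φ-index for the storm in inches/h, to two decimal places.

Only the 6 blocks with intensity above φ contribute runoff: 0.3, 0.3, 0.2, 0.4, 0.4, 0.2 in/h.
Σ(I−φ)·Δt = d  ⇒  (0.3+0.3+0.2+0.4+0.4+0.2 − 6φ)·1 = 1.14
φ = (1.800 − 1.14/1) / 6 = 0.11 in/h.

φ ≈ 0.11 in/h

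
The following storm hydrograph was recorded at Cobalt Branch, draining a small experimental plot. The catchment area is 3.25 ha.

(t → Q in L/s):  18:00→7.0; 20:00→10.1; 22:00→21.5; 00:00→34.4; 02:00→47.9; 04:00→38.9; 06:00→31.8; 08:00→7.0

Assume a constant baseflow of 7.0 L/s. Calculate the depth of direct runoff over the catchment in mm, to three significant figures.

d ≈ 31.6 mm

Direct runoff: 0.0, 3.1, 14.5, 27.4, 40.9, 31.9, 24.8, 0.0 L/s; ΣQ_DR = 142.6 L/s.
V = ΣQ_DR · Δt = 142.6 × 7200 s = 1.027 × 10^6 L.
Over A = 3.25 ha, depth = V / A = 31.6 mm.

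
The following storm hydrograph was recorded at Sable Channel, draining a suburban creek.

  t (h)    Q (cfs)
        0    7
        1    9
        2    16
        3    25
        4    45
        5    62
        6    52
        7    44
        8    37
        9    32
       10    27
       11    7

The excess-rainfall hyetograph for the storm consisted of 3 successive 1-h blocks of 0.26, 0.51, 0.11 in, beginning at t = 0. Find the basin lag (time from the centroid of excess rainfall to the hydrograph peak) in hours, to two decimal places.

Centroid of excess rainfall: t_c = Σ P_i·t̄_i / ΣP_i = 1.3295 h (block centres at 0.5, 1.5, 2.5 h).
Hydrograph peak occurs at t = 5 h, so basin lag t_L = 5 − 1.3295 = 3.67 h.

t_L ≈ 3.67 h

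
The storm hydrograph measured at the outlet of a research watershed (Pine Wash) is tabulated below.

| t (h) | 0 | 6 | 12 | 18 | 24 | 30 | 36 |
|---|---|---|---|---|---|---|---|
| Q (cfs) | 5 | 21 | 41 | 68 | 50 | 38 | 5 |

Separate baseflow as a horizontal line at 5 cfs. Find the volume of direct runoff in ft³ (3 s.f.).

Direct-runoff ordinates (Q − Q_b): 0.0, 16.0, 36.0, 63.0, 45.0, 33.0, 0.0 cfs.
ΣQ_DR = 193.0 cfs.
With Δt = 6 h = 21600 s, V = ΣQ_DR · Δt = 193.0 × 21600 = 4.17 × 10^6 ft³.

V ≈ 4.17 × 10^6 ft³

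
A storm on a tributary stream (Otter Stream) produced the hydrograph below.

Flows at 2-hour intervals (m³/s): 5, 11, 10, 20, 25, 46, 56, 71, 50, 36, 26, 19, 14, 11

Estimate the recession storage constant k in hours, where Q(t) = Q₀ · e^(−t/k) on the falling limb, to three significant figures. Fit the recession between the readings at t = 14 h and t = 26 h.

On the falling limb, Q drops from 71 to 11 m³/s between t = 14 h and t = 26 h (Δt = 12 h).
k = −Δt / ln(Q₂/Q₁) = −12 / ln(11/71) = 6.44 h.

k ≈ 6.44 h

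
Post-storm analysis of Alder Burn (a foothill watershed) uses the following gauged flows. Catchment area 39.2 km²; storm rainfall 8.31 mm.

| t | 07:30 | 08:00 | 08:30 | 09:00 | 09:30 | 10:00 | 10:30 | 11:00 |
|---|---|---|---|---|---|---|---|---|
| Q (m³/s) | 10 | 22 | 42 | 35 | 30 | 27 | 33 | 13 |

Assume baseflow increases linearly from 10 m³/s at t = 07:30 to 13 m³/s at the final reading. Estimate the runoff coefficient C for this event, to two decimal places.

C ≈ 0.66

ΣQ_DR = 120.0 m³/s; V = ΣQ_DR·Δt = 2.160 × 10^5 m³.
Runoff depth d = V / A = 5.510 mm.
C = d / P = 5.510 / 8.31 = 0.66.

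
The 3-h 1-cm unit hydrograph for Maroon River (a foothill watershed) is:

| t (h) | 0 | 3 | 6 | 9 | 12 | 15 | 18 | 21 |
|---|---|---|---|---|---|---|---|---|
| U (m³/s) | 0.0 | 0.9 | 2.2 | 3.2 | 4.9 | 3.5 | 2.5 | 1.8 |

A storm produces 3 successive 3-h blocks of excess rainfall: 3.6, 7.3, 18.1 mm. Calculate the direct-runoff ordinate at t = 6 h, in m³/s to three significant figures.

Q ≈ 1.45 m³/s

By discrete convolution, Q_j = Σ (P_i / 10 mm) · U_{j−i}.
At t = 6 h (j=2): Q = (3.6/10)·2.2 + (7.3/10)·0.9 + (18.1/10)·0.0 = 1.45 m³/s.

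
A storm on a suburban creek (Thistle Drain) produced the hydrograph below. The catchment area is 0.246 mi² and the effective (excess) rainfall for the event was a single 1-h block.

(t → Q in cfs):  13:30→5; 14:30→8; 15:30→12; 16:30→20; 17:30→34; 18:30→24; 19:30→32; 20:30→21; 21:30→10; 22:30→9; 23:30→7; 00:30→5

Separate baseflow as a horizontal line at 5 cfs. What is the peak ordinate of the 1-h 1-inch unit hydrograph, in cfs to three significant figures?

Direct runoff: 0.0, 3.0, 7.0, 15.0, 29.0, 19.0, 27.0, 16.0, 5.0, 4.0, 2.0, 0.0 cfs; ΣQ_DR = 127.0 cfs, peak = 29.0 cfs.
Runoff depth d = ΣQ_DR·Δt / A = 127.0 × 3600 / (0.246 mi²) = 0.8000 in.
The 1-inch UH is the DRH scaled by (1 in)/d, so U_p = 29.0 × 1/0.8000 = 36.3 cfs.

U_p ≈ 36.3 cfs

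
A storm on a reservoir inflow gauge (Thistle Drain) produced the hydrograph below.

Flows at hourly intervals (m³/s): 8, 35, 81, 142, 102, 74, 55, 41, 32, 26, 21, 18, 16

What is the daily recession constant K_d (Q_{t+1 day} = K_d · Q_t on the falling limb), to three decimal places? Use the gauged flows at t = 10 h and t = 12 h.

K_d ≈ 0.038

Between t = 10 h and t = 12 h the flow falls from 21 to 16 m³/s over 2×1 h = 2 h.
Per-interval ratio K = (16/21)^(1/2) = 0.8729; K_d = K^(24/1) = 0.038.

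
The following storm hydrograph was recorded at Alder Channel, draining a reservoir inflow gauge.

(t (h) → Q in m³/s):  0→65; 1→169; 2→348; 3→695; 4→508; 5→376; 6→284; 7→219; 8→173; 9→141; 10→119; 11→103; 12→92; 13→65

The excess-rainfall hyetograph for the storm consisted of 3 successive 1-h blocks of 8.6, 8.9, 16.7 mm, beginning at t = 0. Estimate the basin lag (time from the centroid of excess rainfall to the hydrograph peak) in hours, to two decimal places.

Centroid of excess rainfall: t_c = Σ P_i·t̄_i / ΣP_i = 1.7368 h (block centres at 0.5, 1.5, 2.5 h).
Hydrograph peak occurs at t = 3 h, so basin lag t_L = 3 − 1.7368 = 1.26 h.

t_L ≈ 1.26 h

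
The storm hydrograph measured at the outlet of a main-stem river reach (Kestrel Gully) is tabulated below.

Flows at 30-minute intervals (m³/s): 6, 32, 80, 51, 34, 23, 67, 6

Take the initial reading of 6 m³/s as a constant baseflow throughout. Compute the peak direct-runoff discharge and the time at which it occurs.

Subtracting baseflow gives direct-runoff ordinates: 0.0, 26.0, 74.0, 45.0, 28.0, 17.0, 61.0, 0.0 m³/s.
The maximum is 74.0 m³/s, occurring at the reading for t = 1 h.

Q_p = 74.0 m³/s at t = 1 h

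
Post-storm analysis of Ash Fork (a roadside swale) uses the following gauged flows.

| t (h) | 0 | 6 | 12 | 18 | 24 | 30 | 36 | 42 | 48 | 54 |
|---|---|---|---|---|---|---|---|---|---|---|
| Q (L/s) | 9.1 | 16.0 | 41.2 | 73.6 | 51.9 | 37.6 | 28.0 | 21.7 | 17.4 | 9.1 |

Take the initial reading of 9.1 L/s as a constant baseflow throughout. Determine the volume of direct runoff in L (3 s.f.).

Direct-runoff ordinates (Q − Q_b): 0.0, 6.9, 32.1, 64.5, 42.8, 28.5, 18.9, 12.6, 8.3, 0.0 L/s.
ΣQ_DR = 214.6 L/s.
With Δt = 6 h = 21600 s, V = ΣQ_DR · Δt = 214.6 × 21600 = 4.64 × 10^6 L.

V ≈ 4.64 × 10^6 L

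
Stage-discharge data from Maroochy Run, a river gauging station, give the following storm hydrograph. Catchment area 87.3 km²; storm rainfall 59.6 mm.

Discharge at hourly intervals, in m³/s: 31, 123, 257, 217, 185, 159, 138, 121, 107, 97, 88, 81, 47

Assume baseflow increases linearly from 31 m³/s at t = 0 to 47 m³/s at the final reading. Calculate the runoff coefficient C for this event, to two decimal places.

C ≈ 0.79

ΣQ_DR = 1144 m³/s; V = ΣQ_DR·Δt = 4.118 × 10^6 m³.
Runoff depth d = V / A = 47.18 mm.
C = d / P = 47.18 / 59.6 = 0.79.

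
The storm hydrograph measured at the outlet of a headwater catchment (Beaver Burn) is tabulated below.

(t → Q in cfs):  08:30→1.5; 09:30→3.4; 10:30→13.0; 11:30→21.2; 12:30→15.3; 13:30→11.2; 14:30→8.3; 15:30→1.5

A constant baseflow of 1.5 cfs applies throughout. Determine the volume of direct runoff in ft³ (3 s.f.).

Direct-runoff ordinates (Q − Q_b): 0.0, 1.9, 11.5, 19.7, 13.8, 9.7, 6.8, 0.0 cfs.
ΣQ_DR = 63.40 cfs.
With Δt = 1 h = 3600 s, V = ΣQ_DR · Δt = 63.40 × 3600 = 2.28 × 10^5 ft³.

V ≈ 2.28 × 10^5 ft³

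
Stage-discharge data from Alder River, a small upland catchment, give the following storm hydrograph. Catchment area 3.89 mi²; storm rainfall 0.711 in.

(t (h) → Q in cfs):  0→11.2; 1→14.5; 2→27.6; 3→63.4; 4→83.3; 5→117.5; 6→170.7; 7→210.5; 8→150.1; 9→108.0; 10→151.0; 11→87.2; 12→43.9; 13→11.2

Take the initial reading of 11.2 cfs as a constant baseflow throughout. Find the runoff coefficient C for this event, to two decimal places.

ΣQ_DR = 1093 cfs; V = ΣQ_DR·Δt = 3.936 × 10^6 ft³.
Runoff depth d = V / A = 0.4355 in.
C = d / P = 0.4355 / 0.711 = 0.61.

C ≈ 0.61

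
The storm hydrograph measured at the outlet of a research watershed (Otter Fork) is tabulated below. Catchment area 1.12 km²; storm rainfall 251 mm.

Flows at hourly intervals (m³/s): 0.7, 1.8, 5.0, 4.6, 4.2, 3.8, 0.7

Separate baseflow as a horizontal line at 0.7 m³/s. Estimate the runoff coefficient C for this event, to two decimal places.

ΣQ_DR = 15.90 m³/s; V = ΣQ_DR·Δt = 57240 m³.
Runoff depth d = V / A = 51.11 mm.
C = d / P = 51.11 / 251 = 0.20.

C ≈ 0.20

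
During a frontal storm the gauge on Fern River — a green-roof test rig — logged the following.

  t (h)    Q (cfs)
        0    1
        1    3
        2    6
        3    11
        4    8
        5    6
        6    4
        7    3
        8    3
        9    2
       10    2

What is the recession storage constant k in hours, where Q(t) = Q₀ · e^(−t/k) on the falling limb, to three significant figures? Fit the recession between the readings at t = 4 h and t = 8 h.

On the falling limb, Q drops from 8 to 3 cfs between t = 4 h and t = 8 h (Δt = 4 h).
k = −Δt / ln(Q₂/Q₁) = −4 / ln(3/8) = 4.08 h.

k ≈ 4.08 h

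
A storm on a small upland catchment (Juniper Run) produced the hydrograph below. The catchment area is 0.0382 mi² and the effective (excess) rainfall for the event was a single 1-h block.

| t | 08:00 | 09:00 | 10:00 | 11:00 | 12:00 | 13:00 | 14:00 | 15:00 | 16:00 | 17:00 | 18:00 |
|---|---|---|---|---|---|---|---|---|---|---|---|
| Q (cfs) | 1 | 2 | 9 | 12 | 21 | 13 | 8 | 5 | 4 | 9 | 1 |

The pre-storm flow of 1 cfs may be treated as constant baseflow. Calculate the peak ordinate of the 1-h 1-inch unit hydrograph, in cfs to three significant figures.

Direct runoff: 0.0, 1.0, 8.0, 11.0, 20.0, 12.0, 7.0, 4.0, 3.0, 8.0, 0.0 cfs; ΣQ_DR = 74.00 cfs, peak = 20.0 cfs.
Runoff depth d = ΣQ_DR·Δt / A = 74.00 × 3600 / (0.0382 mi²) = 3.002 in.
The 1-inch UH is the DRH scaled by (1 in)/d, so U_p = 20.0 × 1/3.002 = 6.66 cfs.

U_p ≈ 6.66 cfs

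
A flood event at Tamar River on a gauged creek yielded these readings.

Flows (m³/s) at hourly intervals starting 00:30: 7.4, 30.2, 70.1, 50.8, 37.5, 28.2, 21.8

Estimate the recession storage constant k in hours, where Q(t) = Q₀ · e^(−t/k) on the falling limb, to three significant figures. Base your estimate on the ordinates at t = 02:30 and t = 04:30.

k ≈ 3.20 h

On the falling limb, Q drops from 70.1 to 37.5 m³/s between t = 02:30 and t = 04:30 (Δt = 2 h).
k = −Δt / ln(Q₂/Q₁) = −2 / ln(37.5/70.1) = 3.20 h.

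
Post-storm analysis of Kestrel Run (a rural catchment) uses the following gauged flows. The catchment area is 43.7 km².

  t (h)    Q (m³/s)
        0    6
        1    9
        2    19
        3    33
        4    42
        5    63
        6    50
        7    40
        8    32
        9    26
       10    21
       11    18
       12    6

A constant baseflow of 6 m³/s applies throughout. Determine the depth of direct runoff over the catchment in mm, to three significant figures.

d ≈ 23.6 mm

Direct runoff: 0.0, 3.0, 13.0, 27.0, 36.0, 57.0, 44.0, 34.0, 26.0, 20.0, 15.0, 12.0, 0.0 m³/s; ΣQ_DR = 287.0 m³/s.
V = ΣQ_DR · Δt = 287.0 × 3600 s = 1.033 × 10^6 m³.
Over A = 43.7 km², depth = V / A = 23.6 mm.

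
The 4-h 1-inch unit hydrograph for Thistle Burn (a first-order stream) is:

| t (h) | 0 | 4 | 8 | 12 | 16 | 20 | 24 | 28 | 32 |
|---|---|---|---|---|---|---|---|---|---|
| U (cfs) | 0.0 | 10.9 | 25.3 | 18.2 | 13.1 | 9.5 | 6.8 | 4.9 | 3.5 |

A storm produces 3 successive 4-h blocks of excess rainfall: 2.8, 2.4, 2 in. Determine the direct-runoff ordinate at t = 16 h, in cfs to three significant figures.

Q ≈ 131 cfs

By discrete convolution, Q_j = Σ (P_i / 1 in) · U_{j−i}.
At t = 16 h (j=4): Q = (2.8/1)·13.1 + (2.4/1)·18.2 + (2/1)·25.3 = 131 cfs.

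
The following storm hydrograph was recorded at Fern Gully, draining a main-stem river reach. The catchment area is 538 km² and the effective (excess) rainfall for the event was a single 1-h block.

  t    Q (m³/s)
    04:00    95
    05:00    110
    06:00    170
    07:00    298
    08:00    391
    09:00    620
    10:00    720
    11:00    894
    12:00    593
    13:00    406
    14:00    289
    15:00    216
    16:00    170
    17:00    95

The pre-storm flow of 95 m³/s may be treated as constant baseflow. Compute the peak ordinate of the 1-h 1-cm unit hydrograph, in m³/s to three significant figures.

U_p ≈ 320 m³/s

Direct runoff: 0.0, 15.0, 75.0, 203.0, 296.0, 525.0, 625.0, 799.0, 498.0, 311.0, 194.0, 121.0, 75.0, 0.0 m³/s; ΣQ_DR = 3737 m³/s, peak = 799.0 m³/s.
Runoff depth d = ΣQ_DR·Δt / A = 3737 × 3600 / (538 km²) = 25.01 mm.
The 1-cm UH is the DRH scaled by (10 mm)/d, so U_p = 799.0 × 10/25.01 = 320 m³/s.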